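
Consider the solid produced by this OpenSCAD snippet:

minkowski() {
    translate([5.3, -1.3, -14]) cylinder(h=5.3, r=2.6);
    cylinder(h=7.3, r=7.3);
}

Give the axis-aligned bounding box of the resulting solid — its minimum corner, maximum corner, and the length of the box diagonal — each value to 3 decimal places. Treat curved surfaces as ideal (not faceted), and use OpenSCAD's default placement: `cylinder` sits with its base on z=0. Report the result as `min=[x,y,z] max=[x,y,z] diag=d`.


min=[-4.600,-11.200,-14.000] max=[15.200,8.600,-1.400] diag=30.706

A = translate([5.3, -1.3, -14]) cylinder(h=5.3, r=2.6) → bbox [2.7,-3.9,-14] .. [7.9,1.3,-8.7]
B = cylinder(h=7.3, r=7.3) → bbox [-7.3,-7.3,0] .. [7.3,7.3,7.3]
lo = A.lo+B.lo = [2.7-7.3, -3.9-7.3, -14+0] = [-4.600,-11.200,-14.000]
hi = A.hi+B.hi = [7.9+7.3, 1.3+7.3, -8.7+7.3] = [15.200,8.600,-1.400]
diag = √(19.8²+19.8²+12.6²) = √942.84 = 30.706


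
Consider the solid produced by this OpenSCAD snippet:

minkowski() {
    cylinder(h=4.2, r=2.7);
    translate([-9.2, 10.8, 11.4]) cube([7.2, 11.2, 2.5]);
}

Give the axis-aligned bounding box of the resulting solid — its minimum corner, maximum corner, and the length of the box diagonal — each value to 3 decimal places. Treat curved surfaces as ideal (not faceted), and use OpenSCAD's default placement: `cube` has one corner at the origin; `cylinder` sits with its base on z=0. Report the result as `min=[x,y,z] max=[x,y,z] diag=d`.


min=[-11.900,8.100,11.400] max=[0.700,24.700,18.100] diag=21.891

A = translate([-9.2, 10.8, 11.4]) cube([7.2, 11.2, 2.5]) → bbox [-9.2,10.8,11.4] .. [-2,22,13.9]
B = cylinder(h=4.2, r=2.7) → bbox [-2.7,-2.7,0] .. [2.7,2.7,4.2]
lo = A.lo+B.lo = [-9.2-2.7, 10.8-2.7, 11.4+0] = [-11.900,8.100,11.400]
hi = A.hi+B.hi = [-2+2.7, 22+2.7, 13.9+4.2] = [0.700,24.700,18.100]
diag = √(12.6²+16.6²+6.7²) = √479.21 = 21.891


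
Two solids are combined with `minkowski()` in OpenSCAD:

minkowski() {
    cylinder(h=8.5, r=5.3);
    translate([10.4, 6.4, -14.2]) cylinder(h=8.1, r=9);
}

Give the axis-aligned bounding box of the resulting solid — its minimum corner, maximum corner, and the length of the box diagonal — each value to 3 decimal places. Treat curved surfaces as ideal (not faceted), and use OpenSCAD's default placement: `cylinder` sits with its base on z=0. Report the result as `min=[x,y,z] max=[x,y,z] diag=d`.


A = translate([10.4, 6.4, -14.2]) cylinder(h=8.1, r=9) → bbox [1.4,-2.6,-14.2] .. [19.4,15.4,-6.1]
B = cylinder(h=8.5, r=5.3) → bbox [-5.3,-5.3,0] .. [5.3,5.3,8.5]
lo = A.lo+B.lo = [1.4-5.3, -2.6-5.3, -14.2+0] = [-3.900,-7.900,-14.200]
hi = A.hi+B.hi = [19.4+5.3, 15.4+5.3, -6.1+8.5] = [24.700,20.700,2.400]
diag = √(28.6²+28.6²+16.6²) = √1911.48 = 43.720

min=[-3.900,-7.900,-14.200] max=[24.700,20.700,2.400] diag=43.720


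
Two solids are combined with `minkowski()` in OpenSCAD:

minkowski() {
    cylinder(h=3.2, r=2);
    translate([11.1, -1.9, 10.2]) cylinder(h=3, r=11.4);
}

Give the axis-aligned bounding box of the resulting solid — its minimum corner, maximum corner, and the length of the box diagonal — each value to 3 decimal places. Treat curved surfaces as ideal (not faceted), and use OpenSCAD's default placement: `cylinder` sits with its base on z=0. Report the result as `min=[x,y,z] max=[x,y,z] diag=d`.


A = translate([11.1, -1.9, 10.2]) cylinder(h=3, r=11.4) → bbox [-0.3,-13.3,10.2] .. [22.5,9.5,13.2]
B = cylinder(h=3.2, r=2) → bbox [-2,-2,0] .. [2,2,3.2]
lo = A.lo+B.lo = [-0.3-2, -13.3-2, 10.2+0] = [-2.300,-15.300,10.200]
hi = A.hi+B.hi = [22.5+2, 9.5+2, 13.2+3.2] = [24.500,11.500,16.400]
diag = √(26.8²+26.8²+6.2²) = √1474.92 = 38.405

min=[-2.300,-15.300,10.200] max=[24.500,11.500,16.400] diag=38.405


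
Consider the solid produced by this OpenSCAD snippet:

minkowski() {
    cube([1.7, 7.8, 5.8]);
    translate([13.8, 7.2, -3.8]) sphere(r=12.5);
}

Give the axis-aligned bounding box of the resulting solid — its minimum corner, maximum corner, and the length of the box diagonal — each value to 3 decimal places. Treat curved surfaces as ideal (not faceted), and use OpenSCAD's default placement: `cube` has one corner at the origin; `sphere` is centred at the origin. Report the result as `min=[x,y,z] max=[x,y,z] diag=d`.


A = translate([13.8, 7.2, -3.8]) sphere(r=12.5) → bbox [1.3,-5.3,-16.3] .. [26.3,19.7,8.7]
B = cube([1.7, 7.8, 5.8]) → bbox [0,0,0] .. [1.7,7.8,5.8]
lo = A.lo+B.lo = [1.3+0, -5.3+0, -16.3+0] = [1.300,-5.300,-16.300]
hi = A.hi+B.hi = [26.3+1.7, 19.7+7.8, 8.7+5.8] = [28.000,27.500,14.500]
diag = √(26.7²+32.8²+30.8²) = √2737.37 = 52.320

min=[1.300,-5.300,-16.300] max=[28.000,27.500,14.500] diag=52.320


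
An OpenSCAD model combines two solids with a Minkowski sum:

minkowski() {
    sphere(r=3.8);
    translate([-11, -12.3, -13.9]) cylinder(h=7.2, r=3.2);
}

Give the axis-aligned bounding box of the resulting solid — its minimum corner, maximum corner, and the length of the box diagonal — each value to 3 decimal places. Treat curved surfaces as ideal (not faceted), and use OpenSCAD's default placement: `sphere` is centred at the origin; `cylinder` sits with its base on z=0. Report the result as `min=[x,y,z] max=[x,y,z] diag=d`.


min=[-18.000,-19.300,-17.700] max=[-4.000,-5.300,-2.900] diag=24.719

A = translate([-11, -12.3, -13.9]) cylinder(h=7.2, r=3.2) → bbox [-14.2,-15.5,-13.9] .. [-7.8,-9.1,-6.7]
B = sphere(r=3.8) → bbox [-3.8,-3.8,-3.8] .. [3.8,3.8,3.8]
lo = A.lo+B.lo = [-14.2-3.8, -15.5-3.8, -13.9-3.8] = [-18.000,-19.300,-17.700]
hi = A.hi+B.hi = [-7.8+3.8, -9.1+3.8, -6.7+3.8] = [-4.000,-5.300,-2.900]
diag = √(14²+14²+14.8²) = √611.04 = 24.719


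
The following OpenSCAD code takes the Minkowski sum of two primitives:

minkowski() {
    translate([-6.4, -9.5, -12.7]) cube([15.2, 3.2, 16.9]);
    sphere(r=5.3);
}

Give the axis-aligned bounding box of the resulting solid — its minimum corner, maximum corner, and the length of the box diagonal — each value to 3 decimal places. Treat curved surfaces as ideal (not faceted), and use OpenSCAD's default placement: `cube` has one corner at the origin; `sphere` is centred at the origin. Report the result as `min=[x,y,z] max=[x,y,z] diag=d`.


min=[-11.700,-14.800,-18.000] max=[14.100,-1.000,9.500] diag=40.154

A = translate([-6.4, -9.5, -12.7]) cube([15.2, 3.2, 16.9]) → bbox [-6.4,-9.5,-12.7] .. [8.8,-6.3,4.2]
B = sphere(r=5.3) → bbox [-5.3,-5.3,-5.3] .. [5.3,5.3,5.3]
lo = A.lo+B.lo = [-6.4-5.3, -9.5-5.3, -12.7-5.3] = [-11.700,-14.800,-18.000]
hi = A.hi+B.hi = [8.8+5.3, -6.3+5.3, 4.2+5.3] = [14.100,-1.000,9.500]
diag = √(25.8²+13.8²+27.5²) = √1612.33 = 40.154


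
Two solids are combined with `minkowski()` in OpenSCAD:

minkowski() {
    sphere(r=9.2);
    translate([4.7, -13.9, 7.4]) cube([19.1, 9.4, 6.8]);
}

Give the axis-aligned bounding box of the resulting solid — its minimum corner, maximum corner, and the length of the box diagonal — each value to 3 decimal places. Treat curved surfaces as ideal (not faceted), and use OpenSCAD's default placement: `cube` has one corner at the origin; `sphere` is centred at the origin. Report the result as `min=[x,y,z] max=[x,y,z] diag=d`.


min=[-4.500,-23.100,-1.800] max=[33.000,4.700,23.400] diag=53.048

A = translate([4.7, -13.9, 7.4]) cube([19.1, 9.4, 6.8]) → bbox [4.7,-13.9,7.4] .. [23.8,-4.5,14.2]
B = sphere(r=9.2) → bbox [-9.2,-9.2,-9.2] .. [9.2,9.2,9.2]
lo = A.lo+B.lo = [4.7-9.2, -13.9-9.2, 7.4-9.2] = [-4.500,-23.100,-1.800]
hi = A.hi+B.hi = [23.8+9.2, -4.5+9.2, 14.2+9.2] = [33.000,4.700,23.400]
diag = √(37.5²+27.8²+25.2²) = √2814.13 = 53.048


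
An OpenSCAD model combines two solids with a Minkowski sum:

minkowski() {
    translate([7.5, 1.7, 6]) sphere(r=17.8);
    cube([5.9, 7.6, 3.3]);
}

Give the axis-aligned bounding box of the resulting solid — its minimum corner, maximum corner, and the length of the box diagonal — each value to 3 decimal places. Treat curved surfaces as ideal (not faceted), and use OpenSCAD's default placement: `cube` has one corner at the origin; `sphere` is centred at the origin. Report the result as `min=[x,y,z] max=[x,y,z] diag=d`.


min=[-10.300,-16.100,-11.800] max=[31.200,27.100,27.100] diag=71.426

A = translate([7.5, 1.7, 6]) sphere(r=17.8) → bbox [-10.3,-16.1,-11.8] .. [25.3,19.5,23.8]
B = cube([5.9, 7.6, 3.3]) → bbox [0,0,0] .. [5.9,7.6,3.3]
lo = A.lo+B.lo = [-10.3+0, -16.1+0, -11.8+0] = [-10.300,-16.100,-11.800]
hi = A.hi+B.hi = [25.3+5.9, 19.5+7.6, 23.8+3.3] = [31.200,27.100,27.100]
diag = √(41.5²+43.2²+38.9²) = √5101.7 = 71.426


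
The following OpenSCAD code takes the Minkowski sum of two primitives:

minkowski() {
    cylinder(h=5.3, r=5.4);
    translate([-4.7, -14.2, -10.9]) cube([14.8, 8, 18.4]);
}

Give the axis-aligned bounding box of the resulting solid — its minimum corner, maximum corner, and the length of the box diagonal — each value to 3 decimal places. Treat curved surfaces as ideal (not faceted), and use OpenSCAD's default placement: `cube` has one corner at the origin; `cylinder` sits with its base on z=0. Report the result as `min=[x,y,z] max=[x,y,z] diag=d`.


min=[-10.100,-19.600,-10.900] max=[15.500,-0.800,12.800] diag=39.629

A = translate([-4.7, -14.2, -10.9]) cube([14.8, 8, 18.4]) → bbox [-4.7,-14.2,-10.9] .. [10.1,-6.2,7.5]
B = cylinder(h=5.3, r=5.4) → bbox [-5.4,-5.4,0] .. [5.4,5.4,5.3]
lo = A.lo+B.lo = [-4.7-5.4, -14.2-5.4, -10.9+0] = [-10.100,-19.600,-10.900]
hi = A.hi+B.hi = [10.1+5.4, -6.2+5.4, 7.5+5.3] = [15.500,-0.800,12.800]
diag = √(25.6²+18.8²+23.7²) = √1570.49 = 39.629


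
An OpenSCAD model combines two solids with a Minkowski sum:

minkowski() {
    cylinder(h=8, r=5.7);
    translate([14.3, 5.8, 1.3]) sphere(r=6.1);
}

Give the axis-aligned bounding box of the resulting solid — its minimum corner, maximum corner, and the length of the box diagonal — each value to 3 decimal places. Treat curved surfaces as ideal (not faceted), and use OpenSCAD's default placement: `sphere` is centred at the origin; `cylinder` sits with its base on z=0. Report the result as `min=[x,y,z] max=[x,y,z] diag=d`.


min=[2.500,-6.000,-4.800] max=[26.100,17.600,15.400] diag=39.012

A = translate([14.3, 5.8, 1.3]) sphere(r=6.1) → bbox [8.2,-0.3,-4.8] .. [20.4,11.9,7.4]
B = cylinder(h=8, r=5.7) → bbox [-5.7,-5.7,0] .. [5.7,5.7,8]
lo = A.lo+B.lo = [8.2-5.7, -0.3-5.7, -4.8+0] = [2.500,-6.000,-4.800]
hi = A.hi+B.hi = [20.4+5.7, 11.9+5.7, 7.4+8] = [26.100,17.600,15.400]
diag = √(23.6²+23.6²+20.2²) = √1521.96 = 39.012


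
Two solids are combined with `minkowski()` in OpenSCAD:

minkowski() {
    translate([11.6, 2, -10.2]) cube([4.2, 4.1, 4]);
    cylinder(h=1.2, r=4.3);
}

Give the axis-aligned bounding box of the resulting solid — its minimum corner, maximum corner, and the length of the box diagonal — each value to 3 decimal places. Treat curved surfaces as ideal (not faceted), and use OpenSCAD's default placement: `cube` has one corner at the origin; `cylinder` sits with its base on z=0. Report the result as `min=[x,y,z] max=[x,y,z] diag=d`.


min=[7.300,-2.300,-10.200] max=[20.100,10.400,-5.000] diag=18.766

A = translate([11.6, 2, -10.2]) cube([4.2, 4.1, 4]) → bbox [11.6,2,-10.2] .. [15.8,6.1,-6.2]
B = cylinder(h=1.2, r=4.3) → bbox [-4.3,-4.3,0] .. [4.3,4.3,1.2]
lo = A.lo+B.lo = [11.6-4.3, 2-4.3, -10.2+0] = [7.300,-2.300,-10.200]
hi = A.hi+B.hi = [15.8+4.3, 6.1+4.3, -6.2+1.2] = [20.100,10.400,-5.000]
diag = √(12.8²+12.7²+5.2²) = √352.17 = 18.766


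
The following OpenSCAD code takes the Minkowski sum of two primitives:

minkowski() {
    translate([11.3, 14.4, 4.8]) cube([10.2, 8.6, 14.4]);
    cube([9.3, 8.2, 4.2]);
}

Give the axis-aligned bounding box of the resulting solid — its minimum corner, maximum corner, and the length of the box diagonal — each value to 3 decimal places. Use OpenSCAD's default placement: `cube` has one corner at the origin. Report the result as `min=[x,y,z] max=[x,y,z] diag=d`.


min=[11.300,14.400,4.800] max=[30.800,31.200,23.400] diag=31.756

A = translate([11.3, 14.4, 4.8]) cube([10.2, 8.6, 14.4]) → bbox [11.3,14.4,4.8] .. [21.5,23,19.2]
B = cube([9.3, 8.2, 4.2]) → bbox [0,0,0] .. [9.3,8.2,4.2]
lo = A.lo+B.lo = [11.3+0, 14.4+0, 4.8+0] = [11.300,14.400,4.800]
hi = A.hi+B.hi = [21.5+9.3, 23+8.2, 19.2+4.2] = [30.800,31.200,23.400]
diag = √(19.5²+16.8²+18.6²) = √1008.45 = 31.756


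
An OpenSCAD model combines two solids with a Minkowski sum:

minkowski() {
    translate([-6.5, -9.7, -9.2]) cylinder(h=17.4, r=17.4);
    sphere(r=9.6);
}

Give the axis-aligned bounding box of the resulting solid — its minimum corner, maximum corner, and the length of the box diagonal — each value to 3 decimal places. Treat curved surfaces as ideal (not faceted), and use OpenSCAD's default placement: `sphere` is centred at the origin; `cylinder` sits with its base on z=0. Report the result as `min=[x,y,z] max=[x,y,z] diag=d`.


min=[-33.500,-36.700,-18.800] max=[20.500,17.300,17.800] diag=84.685

A = translate([-6.5, -9.7, -9.2]) cylinder(h=17.4, r=17.4) → bbox [-23.9,-27.1,-9.2] .. [10.9,7.7,8.2]
B = sphere(r=9.6) → bbox [-9.6,-9.6,-9.6] .. [9.6,9.6,9.6]
lo = A.lo+B.lo = [-23.9-9.6, -27.1-9.6, -9.2-9.6] = [-33.500,-36.700,-18.800]
hi = A.hi+B.hi = [10.9+9.6, 7.7+9.6, 8.2+9.6] = [20.500,17.300,17.800]
diag = √(54²+54²+36.6²) = √7171.56 = 84.685


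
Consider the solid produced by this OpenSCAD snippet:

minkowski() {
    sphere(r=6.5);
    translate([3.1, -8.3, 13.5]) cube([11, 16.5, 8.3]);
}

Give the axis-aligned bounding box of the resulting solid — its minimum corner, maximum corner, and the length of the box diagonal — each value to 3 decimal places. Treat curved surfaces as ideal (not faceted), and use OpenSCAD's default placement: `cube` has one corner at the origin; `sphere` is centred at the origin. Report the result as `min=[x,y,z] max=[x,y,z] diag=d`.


min=[-3.400,-14.800,7.000] max=[20.600,14.700,28.300] diag=43.588

A = translate([3.1, -8.3, 13.5]) cube([11, 16.5, 8.3]) → bbox [3.1,-8.3,13.5] .. [14.1,8.2,21.8]
B = sphere(r=6.5) → bbox [-6.5,-6.5,-6.5] .. [6.5,6.5,6.5]
lo = A.lo+B.lo = [3.1-6.5, -8.3-6.5, 13.5-6.5] = [-3.400,-14.800,7.000]
hi = A.hi+B.hi = [14.1+6.5, 8.2+6.5, 21.8+6.5] = [20.600,14.700,28.300]
diag = √(24²+29.5²+21.3²) = √1899.94 = 43.588


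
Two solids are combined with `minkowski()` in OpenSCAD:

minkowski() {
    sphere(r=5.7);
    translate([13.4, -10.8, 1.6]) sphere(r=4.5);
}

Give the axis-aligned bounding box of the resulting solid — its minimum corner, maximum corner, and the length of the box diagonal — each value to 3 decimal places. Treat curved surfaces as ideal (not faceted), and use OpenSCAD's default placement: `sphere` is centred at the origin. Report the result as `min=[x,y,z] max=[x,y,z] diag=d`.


A = translate([13.4, -10.8, 1.6]) sphere(r=4.5) → bbox [8.9,-15.3,-2.9] .. [17.9,-6.3,6.1]
B = sphere(r=5.7) → bbox [-5.7,-5.7,-5.7] .. [5.7,5.7,5.7]
lo = A.lo+B.lo = [8.9-5.7, -15.3-5.7, -2.9-5.7] = [3.200,-21.000,-8.600]
hi = A.hi+B.hi = [17.9+5.7, -6.3+5.7, 6.1+5.7] = [23.600,-0.600,11.800]
diag = √(20.4²+20.4²+20.4²) = √1248.48 = 35.334

min=[3.200,-21.000,-8.600] max=[23.600,-0.600,11.800] diag=35.334


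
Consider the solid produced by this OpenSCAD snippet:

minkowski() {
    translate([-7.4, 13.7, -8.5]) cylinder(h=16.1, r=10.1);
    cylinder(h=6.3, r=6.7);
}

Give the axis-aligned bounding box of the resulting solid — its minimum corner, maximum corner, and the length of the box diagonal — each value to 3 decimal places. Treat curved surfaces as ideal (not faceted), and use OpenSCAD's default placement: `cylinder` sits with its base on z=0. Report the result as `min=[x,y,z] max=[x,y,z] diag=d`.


A = translate([-7.4, 13.7, -8.5]) cylinder(h=16.1, r=10.1) → bbox [-17.5,3.6,-8.5] .. [2.7,23.8,7.6]
B = cylinder(h=6.3, r=6.7) → bbox [-6.7,-6.7,0] .. [6.7,6.7,6.3]
lo = A.lo+B.lo = [-17.5-6.7, 3.6-6.7, -8.5+0] = [-24.200,-3.100,-8.500]
hi = A.hi+B.hi = [2.7+6.7, 23.8+6.7, 7.6+6.3] = [9.400,30.500,13.900]
diag = √(33.6²+33.6²+22.4²) = √2759.68 = 52.533

min=[-24.200,-3.100,-8.500] max=[9.400,30.500,13.900] diag=52.533


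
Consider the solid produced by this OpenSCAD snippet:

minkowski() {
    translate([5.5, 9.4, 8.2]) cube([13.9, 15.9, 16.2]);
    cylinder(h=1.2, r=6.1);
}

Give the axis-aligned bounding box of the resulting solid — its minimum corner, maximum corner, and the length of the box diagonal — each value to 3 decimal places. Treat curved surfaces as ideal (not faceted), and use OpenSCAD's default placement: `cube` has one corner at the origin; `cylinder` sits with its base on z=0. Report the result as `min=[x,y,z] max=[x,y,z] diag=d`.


min=[-0.600,3.300,8.200] max=[25.500,31.400,25.600] diag=42.114

A = translate([5.5, 9.4, 8.2]) cube([13.9, 15.9, 16.2]) → bbox [5.5,9.4,8.2] .. [19.4,25.3,24.4]
B = cylinder(h=1.2, r=6.1) → bbox [-6.1,-6.1,0] .. [6.1,6.1,1.2]
lo = A.lo+B.lo = [5.5-6.1, 9.4-6.1, 8.2+0] = [-0.600,3.300,8.200]
hi = A.hi+B.hi = [19.4+6.1, 25.3+6.1, 24.4+1.2] = [25.500,31.400,25.600]
diag = √(26.1²+28.1²+17.4²) = √1773.58 = 42.114


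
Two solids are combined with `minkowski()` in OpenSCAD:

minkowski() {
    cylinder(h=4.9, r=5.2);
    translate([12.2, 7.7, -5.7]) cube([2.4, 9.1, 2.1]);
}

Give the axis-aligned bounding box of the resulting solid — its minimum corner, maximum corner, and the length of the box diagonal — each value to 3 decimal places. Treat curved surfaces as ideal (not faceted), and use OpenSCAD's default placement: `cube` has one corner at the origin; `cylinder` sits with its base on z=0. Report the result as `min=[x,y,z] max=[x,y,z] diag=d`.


min=[7.000,2.500,-5.700] max=[19.800,22.000,1.300] diag=24.353

A = translate([12.2, 7.7, -5.7]) cube([2.4, 9.1, 2.1]) → bbox [12.2,7.7,-5.7] .. [14.6,16.8,-3.6]
B = cylinder(h=4.9, r=5.2) → bbox [-5.2,-5.2,0] .. [5.2,5.2,4.9]
lo = A.lo+B.lo = [12.2-5.2, 7.7-5.2, -5.7+0] = [7.000,2.500,-5.700]
hi = A.hi+B.hi = [14.6+5.2, 16.8+5.2, -3.6+4.9] = [19.800,22.000,1.300]
diag = √(12.8²+19.5²+7²) = √593.09 = 24.353


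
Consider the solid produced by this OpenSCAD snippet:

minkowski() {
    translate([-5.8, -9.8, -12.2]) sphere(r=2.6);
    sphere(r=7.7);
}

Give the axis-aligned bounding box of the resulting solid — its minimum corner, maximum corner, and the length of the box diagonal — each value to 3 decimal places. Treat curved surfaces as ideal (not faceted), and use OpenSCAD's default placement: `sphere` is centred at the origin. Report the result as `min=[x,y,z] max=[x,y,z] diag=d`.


A = translate([-5.8, -9.8, -12.2]) sphere(r=2.6) → bbox [-8.4,-12.4,-14.8] .. [-3.2,-7.2,-9.6]
B = sphere(r=7.7) → bbox [-7.7,-7.7,-7.7] .. [7.7,7.7,7.7]
lo = A.lo+B.lo = [-8.4-7.7, -12.4-7.7, -14.8-7.7] = [-16.100,-20.100,-22.500]
hi = A.hi+B.hi = [-3.2+7.7, -7.2+7.7, -9.6+7.7] = [4.500,0.500,-1.900]
diag = √(20.6²+20.6²+20.6²) = √1273.08 = 35.680

min=[-16.100,-20.100,-22.500] max=[4.500,0.500,-1.900] diag=35.680


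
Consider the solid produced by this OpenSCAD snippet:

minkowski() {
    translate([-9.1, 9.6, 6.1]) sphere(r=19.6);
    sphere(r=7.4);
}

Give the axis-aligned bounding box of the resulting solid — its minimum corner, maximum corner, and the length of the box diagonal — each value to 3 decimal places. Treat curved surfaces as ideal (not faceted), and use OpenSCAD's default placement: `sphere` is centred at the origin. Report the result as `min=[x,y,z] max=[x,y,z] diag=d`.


min=[-36.100,-17.400,-20.900] max=[17.900,36.600,33.100] diag=93.531

A = translate([-9.1, 9.6, 6.1]) sphere(r=19.6) → bbox [-28.7,-10,-13.5] .. [10.5,29.2,25.7]
B = sphere(r=7.4) → bbox [-7.4,-7.4,-7.4] .. [7.4,7.4,7.4]
lo = A.lo+B.lo = [-28.7-7.4, -10-7.4, -13.5-7.4] = [-36.100,-17.400,-20.900]
hi = A.hi+B.hi = [10.5+7.4, 29.2+7.4, 25.7+7.4] = [17.900,36.600,33.100]
diag = √(54²+54²+54²) = √8748 = 93.531


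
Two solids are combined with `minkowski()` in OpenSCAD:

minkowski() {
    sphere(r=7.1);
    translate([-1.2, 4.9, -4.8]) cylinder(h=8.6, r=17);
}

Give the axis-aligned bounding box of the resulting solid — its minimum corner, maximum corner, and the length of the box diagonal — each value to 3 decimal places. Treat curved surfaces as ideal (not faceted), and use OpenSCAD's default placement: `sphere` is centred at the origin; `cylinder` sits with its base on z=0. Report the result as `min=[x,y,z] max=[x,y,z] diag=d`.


min=[-25.300,-19.200,-11.900] max=[22.900,29.000,10.900] diag=71.877

A = translate([-1.2, 4.9, -4.8]) cylinder(h=8.6, r=17) → bbox [-18.2,-12.1,-4.8] .. [15.8,21.9,3.8]
B = sphere(r=7.1) → bbox [-7.1,-7.1,-7.1] .. [7.1,7.1,7.1]
lo = A.lo+B.lo = [-18.2-7.1, -12.1-7.1, -4.8-7.1] = [-25.300,-19.200,-11.900]
hi = A.hi+B.hi = [15.8+7.1, 21.9+7.1, 3.8+7.1] = [22.900,29.000,10.900]
diag = √(48.2²+48.2²+22.8²) = √5166.32 = 71.877


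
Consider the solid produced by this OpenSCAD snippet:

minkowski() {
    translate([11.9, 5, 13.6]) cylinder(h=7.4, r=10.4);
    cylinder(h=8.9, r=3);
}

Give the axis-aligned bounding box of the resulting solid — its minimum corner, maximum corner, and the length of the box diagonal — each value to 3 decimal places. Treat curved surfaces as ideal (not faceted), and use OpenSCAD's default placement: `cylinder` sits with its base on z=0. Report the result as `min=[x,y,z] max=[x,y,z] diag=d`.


A = translate([11.9, 5, 13.6]) cylinder(h=7.4, r=10.4) → bbox [1.5,-5.4,13.6] .. [22.3,15.4,21]
B = cylinder(h=8.9, r=3) → bbox [-3,-3,0] .. [3,3,8.9]
lo = A.lo+B.lo = [1.5-3, -5.4-3, 13.6+0] = [-1.500,-8.400,13.600]
hi = A.hi+B.hi = [22.3+3, 15.4+3, 21+8.9] = [25.300,18.400,29.900]
diag = √(26.8²+26.8²+16.3²) = √1702.17 = 41.257

min=[-1.500,-8.400,13.600] max=[25.300,18.400,29.900] diag=41.257


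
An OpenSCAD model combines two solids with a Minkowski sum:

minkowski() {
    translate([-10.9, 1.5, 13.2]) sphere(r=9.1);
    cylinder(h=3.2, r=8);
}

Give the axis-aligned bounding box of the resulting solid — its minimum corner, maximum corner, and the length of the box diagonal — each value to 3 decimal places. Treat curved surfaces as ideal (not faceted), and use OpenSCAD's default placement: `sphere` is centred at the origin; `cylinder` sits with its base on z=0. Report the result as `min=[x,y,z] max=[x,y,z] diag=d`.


A = translate([-10.9, 1.5, 13.2]) sphere(r=9.1) → bbox [-20,-7.6,4.1] .. [-1.8,10.6,22.3]
B = cylinder(h=3.2, r=8) → bbox [-8,-8,0] .. [8,8,3.2]
lo = A.lo+B.lo = [-20-8, -7.6-8, 4.1+0] = [-28.000,-15.600,4.100]
hi = A.hi+B.hi = [-1.8+8, 10.6+8, 22.3+3.2] = [6.200,18.600,25.500]
diag = √(34.2²+34.2²+21.4²) = √2797.24 = 52.889

min=[-28.000,-15.600,4.100] max=[6.200,18.600,25.500] diag=52.889


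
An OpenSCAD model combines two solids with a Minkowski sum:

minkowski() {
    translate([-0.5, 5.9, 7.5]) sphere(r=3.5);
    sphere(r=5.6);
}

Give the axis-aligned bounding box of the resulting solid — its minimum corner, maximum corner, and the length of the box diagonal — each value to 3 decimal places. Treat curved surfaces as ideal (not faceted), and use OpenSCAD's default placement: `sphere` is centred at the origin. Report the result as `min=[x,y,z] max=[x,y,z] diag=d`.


min=[-9.600,-3.200,-1.600] max=[8.600,15.000,16.600] diag=31.523

A = translate([-0.5, 5.9, 7.5]) sphere(r=3.5) → bbox [-4,2.4,4] .. [3,9.4,11]
B = sphere(r=5.6) → bbox [-5.6,-5.6,-5.6] .. [5.6,5.6,5.6]
lo = A.lo+B.lo = [-4-5.6, 2.4-5.6, 4-5.6] = [-9.600,-3.200,-1.600]
hi = A.hi+B.hi = [3+5.6, 9.4+5.6, 11+5.6] = [8.600,15.000,16.600]
diag = √(18.2²+18.2²+18.2²) = √993.72 = 31.523


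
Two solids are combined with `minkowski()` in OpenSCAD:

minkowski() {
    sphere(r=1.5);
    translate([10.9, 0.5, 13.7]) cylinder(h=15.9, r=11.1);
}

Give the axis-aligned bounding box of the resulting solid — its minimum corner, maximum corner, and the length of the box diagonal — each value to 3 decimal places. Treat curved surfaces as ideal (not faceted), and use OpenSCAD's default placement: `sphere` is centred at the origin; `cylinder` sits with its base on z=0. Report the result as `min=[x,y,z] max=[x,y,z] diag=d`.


A = translate([10.9, 0.5, 13.7]) cylinder(h=15.9, r=11.1) → bbox [-0.2,-10.6,13.7] .. [22,11.6,29.6]
B = sphere(r=1.5) → bbox [-1.5,-1.5,-1.5] .. [1.5,1.5,1.5]
lo = A.lo+B.lo = [-0.2-1.5, -10.6-1.5, 13.7-1.5] = [-1.700,-12.100,12.200]
hi = A.hi+B.hi = [22+1.5, 11.6+1.5, 29.6+1.5] = [23.500,13.100,31.100]
diag = √(25.2²+25.2²+18.9²) = √1627.29 = 40.340

min=[-1.700,-12.100,12.200] max=[23.500,13.100,31.100] diag=40.340


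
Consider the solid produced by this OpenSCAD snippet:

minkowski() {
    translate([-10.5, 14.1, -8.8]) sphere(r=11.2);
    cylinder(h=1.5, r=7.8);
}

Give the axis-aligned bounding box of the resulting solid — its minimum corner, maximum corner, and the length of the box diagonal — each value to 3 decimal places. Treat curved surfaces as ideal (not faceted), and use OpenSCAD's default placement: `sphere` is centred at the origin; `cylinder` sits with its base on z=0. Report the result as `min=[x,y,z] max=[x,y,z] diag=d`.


min=[-29.500,-4.900,-20.000] max=[8.500,33.100,3.900] diag=58.815

A = translate([-10.5, 14.1, -8.8]) sphere(r=11.2) → bbox [-21.7,2.9,-20] .. [0.7,25.3,2.4]
B = cylinder(h=1.5, r=7.8) → bbox [-7.8,-7.8,0] .. [7.8,7.8,1.5]
lo = A.lo+B.lo = [-21.7-7.8, 2.9-7.8, -20+0] = [-29.500,-4.900,-20.000]
hi = A.hi+B.hi = [0.7+7.8, 25.3+7.8, 2.4+1.5] = [8.500,33.100,3.900]
diag = √(38²+38²+23.9²) = √3459.21 = 58.815


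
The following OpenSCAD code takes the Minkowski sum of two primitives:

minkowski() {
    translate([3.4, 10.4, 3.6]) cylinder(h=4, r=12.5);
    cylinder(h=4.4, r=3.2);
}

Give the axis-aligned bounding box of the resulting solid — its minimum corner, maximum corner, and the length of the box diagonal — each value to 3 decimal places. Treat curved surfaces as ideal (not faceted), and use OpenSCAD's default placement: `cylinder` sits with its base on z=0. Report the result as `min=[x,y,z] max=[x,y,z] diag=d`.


min=[-12.300,-5.300,3.600] max=[19.100,26.100,12.000] diag=45.194

A = translate([3.4, 10.4, 3.6]) cylinder(h=4, r=12.5) → bbox [-9.1,-2.1,3.6] .. [15.9,22.9,7.6]
B = cylinder(h=4.4, r=3.2) → bbox [-3.2,-3.2,0] .. [3.2,3.2,4.4]
lo = A.lo+B.lo = [-9.1-3.2, -2.1-3.2, 3.6+0] = [-12.300,-5.300,3.600]
hi = A.hi+B.hi = [15.9+3.2, 22.9+3.2, 7.6+4.4] = [19.100,26.100,12.000]
diag = √(31.4²+31.4²+8.4²) = √2042.48 = 45.194


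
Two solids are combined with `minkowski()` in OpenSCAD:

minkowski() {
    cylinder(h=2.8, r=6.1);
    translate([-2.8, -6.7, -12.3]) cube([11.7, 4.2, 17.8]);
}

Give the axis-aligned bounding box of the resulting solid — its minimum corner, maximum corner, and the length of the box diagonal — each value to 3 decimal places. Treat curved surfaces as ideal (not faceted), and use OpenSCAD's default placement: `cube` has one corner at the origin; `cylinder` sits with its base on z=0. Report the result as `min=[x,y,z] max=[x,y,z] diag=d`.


min=[-8.900,-12.800,-12.300] max=[15.000,3.600,8.300] diag=35.560

A = translate([-2.8, -6.7, -12.3]) cube([11.7, 4.2, 17.8]) → bbox [-2.8,-6.7,-12.3] .. [8.9,-2.5,5.5]
B = cylinder(h=2.8, r=6.1) → bbox [-6.1,-6.1,0] .. [6.1,6.1,2.8]
lo = A.lo+B.lo = [-2.8-6.1, -6.7-6.1, -12.3+0] = [-8.900,-12.800,-12.300]
hi = A.hi+B.hi = [8.9+6.1, -2.5+6.1, 5.5+2.8] = [15.000,3.600,8.300]
diag = √(23.9²+16.4²+20.6²) = √1264.53 = 35.560


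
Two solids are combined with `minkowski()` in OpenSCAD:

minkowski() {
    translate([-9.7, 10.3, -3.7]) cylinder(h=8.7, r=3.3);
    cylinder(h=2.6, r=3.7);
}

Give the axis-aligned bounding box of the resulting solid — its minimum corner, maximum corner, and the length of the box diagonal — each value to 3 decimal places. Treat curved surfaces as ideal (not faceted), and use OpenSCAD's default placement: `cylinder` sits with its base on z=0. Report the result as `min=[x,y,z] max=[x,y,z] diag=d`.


A = translate([-9.7, 10.3, -3.7]) cylinder(h=8.7, r=3.3) → bbox [-13,7,-3.7] .. [-6.4,13.6,5]
B = cylinder(h=2.6, r=3.7) → bbox [-3.7,-3.7,0] .. [3.7,3.7,2.6]
lo = A.lo+B.lo = [-13-3.7, 7-3.7, -3.7+0] = [-16.700,3.300,-3.700]
hi = A.hi+B.hi = [-6.4+3.7, 13.6+3.7, 5+2.6] = [-2.700,17.300,7.600]
diag = √(14²+14²+11.3²) = √519.69 = 22.797

min=[-16.700,3.300,-3.700] max=[-2.700,17.300,7.600] diag=22.797


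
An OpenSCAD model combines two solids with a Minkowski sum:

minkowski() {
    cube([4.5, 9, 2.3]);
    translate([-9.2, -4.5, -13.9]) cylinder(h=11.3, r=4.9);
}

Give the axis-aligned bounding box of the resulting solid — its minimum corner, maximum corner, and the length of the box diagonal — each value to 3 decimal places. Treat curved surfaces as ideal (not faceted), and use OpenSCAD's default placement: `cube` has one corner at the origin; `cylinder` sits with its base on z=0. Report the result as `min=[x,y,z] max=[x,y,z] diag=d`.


A = translate([-9.2, -4.5, -13.9]) cylinder(h=11.3, r=4.9) → bbox [-14.1,-9.4,-13.9] .. [-4.3,0.4,-2.6]
B = cube([4.5, 9, 2.3]) → bbox [0,0,0] .. [4.5,9,2.3]
lo = A.lo+B.lo = [-14.1+0, -9.4+0, -13.9+0] = [-14.100,-9.400,-13.900]
hi = A.hi+B.hi = [-4.3+4.5, 0.4+9, -2.6+2.3] = [0.200,9.400,-0.300]
diag = √(14.3²+18.8²+13.6²) = √742.89 = 27.256

min=[-14.100,-9.400,-13.900] max=[0.200,9.400,-0.300] diag=27.256


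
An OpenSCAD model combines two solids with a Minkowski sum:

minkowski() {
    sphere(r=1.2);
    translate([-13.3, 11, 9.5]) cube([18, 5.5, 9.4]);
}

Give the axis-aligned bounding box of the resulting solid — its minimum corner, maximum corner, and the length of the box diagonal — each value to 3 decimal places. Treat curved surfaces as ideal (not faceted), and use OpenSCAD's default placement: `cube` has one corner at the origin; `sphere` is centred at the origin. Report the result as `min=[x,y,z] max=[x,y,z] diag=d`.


min=[-14.500,9.800,8.300] max=[5.900,17.700,20.100] diag=24.856

A = translate([-13.3, 11, 9.5]) cube([18, 5.5, 9.4]) → bbox [-13.3,11,9.5] .. [4.7,16.5,18.9]
B = sphere(r=1.2) → bbox [-1.2,-1.2,-1.2] .. [1.2,1.2,1.2]
lo = A.lo+B.lo = [-13.3-1.2, 11-1.2, 9.5-1.2] = [-14.500,9.800,8.300]
hi = A.hi+B.hi = [4.7+1.2, 16.5+1.2, 18.9+1.2] = [5.900,17.700,20.100]
diag = √(20.4²+7.9²+11.8²) = √617.81 = 24.856


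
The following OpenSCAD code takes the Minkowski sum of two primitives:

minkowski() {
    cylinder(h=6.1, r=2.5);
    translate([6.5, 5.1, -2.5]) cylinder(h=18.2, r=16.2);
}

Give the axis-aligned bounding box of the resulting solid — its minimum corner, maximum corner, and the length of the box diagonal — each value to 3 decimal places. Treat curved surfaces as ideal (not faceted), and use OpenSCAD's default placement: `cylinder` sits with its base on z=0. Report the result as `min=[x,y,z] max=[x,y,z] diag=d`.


min=[-12.200,-13.600,-2.500] max=[25.200,23.800,21.800] diag=58.207

A = translate([6.5, 5.1, -2.5]) cylinder(h=18.2, r=16.2) → bbox [-9.7,-11.1,-2.5] .. [22.7,21.3,15.7]
B = cylinder(h=6.1, r=2.5) → bbox [-2.5,-2.5,0] .. [2.5,2.5,6.1]
lo = A.lo+B.lo = [-9.7-2.5, -11.1-2.5, -2.5+0] = [-12.200,-13.600,-2.500]
hi = A.hi+B.hi = [22.7+2.5, 21.3+2.5, 15.7+6.1] = [25.200,23.800,21.800]
diag = √(37.4²+37.4²+24.3²) = √3388.01 = 58.207


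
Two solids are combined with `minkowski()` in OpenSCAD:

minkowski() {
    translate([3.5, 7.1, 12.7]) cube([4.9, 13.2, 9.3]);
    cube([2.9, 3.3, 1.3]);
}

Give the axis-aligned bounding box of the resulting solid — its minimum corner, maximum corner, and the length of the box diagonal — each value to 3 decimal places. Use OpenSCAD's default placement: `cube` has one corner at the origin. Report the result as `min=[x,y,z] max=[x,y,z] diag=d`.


min=[3.500,7.100,12.700] max=[11.300,23.600,23.300] diag=21.106

A = translate([3.5, 7.1, 12.7]) cube([4.9, 13.2, 9.3]) → bbox [3.5,7.1,12.7] .. [8.4,20.3,22]
B = cube([2.9, 3.3, 1.3]) → bbox [0,0,0] .. [2.9,3.3,1.3]
lo = A.lo+B.lo = [3.5+0, 7.1+0, 12.7+0] = [3.500,7.100,12.700]
hi = A.hi+B.hi = [8.4+2.9, 20.3+3.3, 22+1.3] = [11.300,23.600,23.300]
diag = √(7.8²+16.5²+10.6²) = √445.45 = 21.106


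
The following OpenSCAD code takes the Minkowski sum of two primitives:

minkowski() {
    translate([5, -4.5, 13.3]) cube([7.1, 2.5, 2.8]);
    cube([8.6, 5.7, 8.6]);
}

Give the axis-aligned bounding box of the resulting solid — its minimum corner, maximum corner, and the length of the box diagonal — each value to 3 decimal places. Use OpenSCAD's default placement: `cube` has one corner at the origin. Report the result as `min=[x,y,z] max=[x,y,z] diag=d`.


min=[5.000,-4.500,13.300] max=[20.700,3.700,24.700] diag=21.064

A = translate([5, -4.5, 13.3]) cube([7.1, 2.5, 2.8]) → bbox [5,-4.5,13.3] .. [12.1,-2,16.1]
B = cube([8.6, 5.7, 8.6]) → bbox [0,0,0] .. [8.6,5.7,8.6]
lo = A.lo+B.lo = [5+0, -4.5+0, 13.3+0] = [5.000,-4.500,13.300]
hi = A.hi+B.hi = [12.1+8.6, -2+5.7, 16.1+8.6] = [20.700,3.700,24.700]
diag = √(15.7²+8.2²+11.4²) = √443.69 = 21.064


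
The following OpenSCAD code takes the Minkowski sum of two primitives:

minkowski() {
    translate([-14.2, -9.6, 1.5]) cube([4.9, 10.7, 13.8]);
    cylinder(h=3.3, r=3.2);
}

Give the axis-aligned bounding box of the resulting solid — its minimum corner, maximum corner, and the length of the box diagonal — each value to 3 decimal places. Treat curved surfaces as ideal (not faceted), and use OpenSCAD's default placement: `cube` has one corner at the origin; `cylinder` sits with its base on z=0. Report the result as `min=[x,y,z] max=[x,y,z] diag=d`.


A = translate([-14.2, -9.6, 1.5]) cube([4.9, 10.7, 13.8]) → bbox [-14.2,-9.6,1.5] .. [-9.3,1.1,15.3]
B = cylinder(h=3.3, r=3.2) → bbox [-3.2,-3.2,0] .. [3.2,3.2,3.3]
lo = A.lo+B.lo = [-14.2-3.2, -9.6-3.2, 1.5+0] = [-17.400,-12.800,1.500]
hi = A.hi+B.hi = [-9.3+3.2, 1.1+3.2, 15.3+3.3] = [-6.100,4.300,18.600]
diag = √(11.3²+17.1²+17.1²) = √712.51 = 26.693

min=[-17.400,-12.800,1.500] max=[-6.100,4.300,18.600] diag=26.693


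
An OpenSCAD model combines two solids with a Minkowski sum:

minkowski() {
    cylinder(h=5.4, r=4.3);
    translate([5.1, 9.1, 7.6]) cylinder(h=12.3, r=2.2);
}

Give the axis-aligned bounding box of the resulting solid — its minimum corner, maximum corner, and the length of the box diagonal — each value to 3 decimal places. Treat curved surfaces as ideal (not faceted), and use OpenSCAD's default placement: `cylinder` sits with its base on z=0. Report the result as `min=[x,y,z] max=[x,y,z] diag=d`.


A = translate([5.1, 9.1, 7.6]) cylinder(h=12.3, r=2.2) → bbox [2.9,6.9,7.6] .. [7.3,11.3,19.9]
B = cylinder(h=5.4, r=4.3) → bbox [-4.3,-4.3,0] .. [4.3,4.3,5.4]
lo = A.lo+B.lo = [2.9-4.3, 6.9-4.3, 7.6+0] = [-1.400,2.600,7.600]
hi = A.hi+B.hi = [7.3+4.3, 11.3+4.3, 19.9+5.4] = [11.600,15.600,25.300]
diag = √(13²+13²+17.7²) = √651.29 = 25.520

min=[-1.400,2.600,7.600] max=[11.600,15.600,25.300] diag=25.520


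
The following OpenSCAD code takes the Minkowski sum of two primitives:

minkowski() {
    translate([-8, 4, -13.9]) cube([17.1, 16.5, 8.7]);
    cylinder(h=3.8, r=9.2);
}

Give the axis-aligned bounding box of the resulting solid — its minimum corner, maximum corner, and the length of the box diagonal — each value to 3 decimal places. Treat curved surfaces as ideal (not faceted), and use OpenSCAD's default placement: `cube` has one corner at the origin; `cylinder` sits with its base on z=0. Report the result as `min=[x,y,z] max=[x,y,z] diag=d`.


min=[-17.200,-5.200,-13.900] max=[18.300,29.700,-1.400] diag=51.327

A = translate([-8, 4, -13.9]) cube([17.1, 16.5, 8.7]) → bbox [-8,4,-13.9] .. [9.1,20.5,-5.2]
B = cylinder(h=3.8, r=9.2) → bbox [-9.2,-9.2,0] .. [9.2,9.2,3.8]
lo = A.lo+B.lo = [-8-9.2, 4-9.2, -13.9+0] = [-17.200,-5.200,-13.900]
hi = A.hi+B.hi = [9.1+9.2, 20.5+9.2, -5.2+3.8] = [18.300,29.700,-1.400]
diag = √(35.5²+34.9²+12.5²) = √2634.51 = 51.327


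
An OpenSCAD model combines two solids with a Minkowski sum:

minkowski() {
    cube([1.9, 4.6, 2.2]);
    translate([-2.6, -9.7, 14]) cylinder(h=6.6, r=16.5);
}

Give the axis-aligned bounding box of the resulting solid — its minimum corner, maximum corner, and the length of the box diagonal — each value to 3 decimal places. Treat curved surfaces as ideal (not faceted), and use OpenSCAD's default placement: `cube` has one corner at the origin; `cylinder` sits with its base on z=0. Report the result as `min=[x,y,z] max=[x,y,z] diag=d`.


A = translate([-2.6, -9.7, 14]) cylinder(h=6.6, r=16.5) → bbox [-19.1,-26.2,14] .. [13.9,6.8,20.6]
B = cube([1.9, 4.6, 2.2]) → bbox [0,0,0] .. [1.9,4.6,2.2]
lo = A.lo+B.lo = [-19.1+0, -26.2+0, 14+0] = [-19.100,-26.200,14.000]
hi = A.hi+B.hi = [13.9+1.9, 6.8+4.6, 20.6+2.2] = [15.800,11.400,22.800]
diag = √(34.9²+37.6²+8.8²) = √2709.21 = 52.050

min=[-19.100,-26.200,14.000] max=[15.800,11.400,22.800] diag=52.050


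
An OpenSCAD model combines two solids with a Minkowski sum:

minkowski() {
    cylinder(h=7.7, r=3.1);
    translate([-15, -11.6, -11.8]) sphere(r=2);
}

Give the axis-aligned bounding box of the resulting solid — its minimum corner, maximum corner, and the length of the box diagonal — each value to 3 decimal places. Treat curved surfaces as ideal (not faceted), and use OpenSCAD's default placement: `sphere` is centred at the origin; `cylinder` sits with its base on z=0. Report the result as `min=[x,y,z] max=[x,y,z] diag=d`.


min=[-20.100,-16.700,-13.800] max=[-9.900,-6.500,-2.100] diag=18.573

A = translate([-15, -11.6, -11.8]) sphere(r=2) → bbox [-17,-13.6,-13.8] .. [-13,-9.6,-9.8]
B = cylinder(h=7.7, r=3.1) → bbox [-3.1,-3.1,0] .. [3.1,3.1,7.7]
lo = A.lo+B.lo = [-17-3.1, -13.6-3.1, -13.8+0] = [-20.100,-16.700,-13.800]
hi = A.hi+B.hi = [-13+3.1, -9.6+3.1, -9.8+7.7] = [-9.900,-6.500,-2.100]
diag = √(10.2²+10.2²+11.7²) = √344.97 = 18.573


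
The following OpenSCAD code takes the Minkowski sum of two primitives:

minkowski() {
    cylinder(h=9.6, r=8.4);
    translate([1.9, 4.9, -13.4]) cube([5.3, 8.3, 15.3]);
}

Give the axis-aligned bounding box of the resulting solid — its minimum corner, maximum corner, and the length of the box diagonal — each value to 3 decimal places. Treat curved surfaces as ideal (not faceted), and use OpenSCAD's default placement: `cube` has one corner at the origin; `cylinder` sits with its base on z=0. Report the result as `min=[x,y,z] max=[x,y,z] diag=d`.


A = translate([1.9, 4.9, -13.4]) cube([5.3, 8.3, 15.3]) → bbox [1.9,4.9,-13.4] .. [7.2,13.2,1.9]
B = cylinder(h=9.6, r=8.4) → bbox [-8.4,-8.4,0] .. [8.4,8.4,9.6]
lo = A.lo+B.lo = [1.9-8.4, 4.9-8.4, -13.4+0] = [-6.500,-3.500,-13.400]
hi = A.hi+B.hi = [7.2+8.4, 13.2+8.4, 1.9+9.6] = [15.600,21.600,11.500]
diag = √(22.1²+25.1²+24.9²) = √1738.43 = 41.694

min=[-6.500,-3.500,-13.400] max=[15.600,21.600,11.500] diag=41.694


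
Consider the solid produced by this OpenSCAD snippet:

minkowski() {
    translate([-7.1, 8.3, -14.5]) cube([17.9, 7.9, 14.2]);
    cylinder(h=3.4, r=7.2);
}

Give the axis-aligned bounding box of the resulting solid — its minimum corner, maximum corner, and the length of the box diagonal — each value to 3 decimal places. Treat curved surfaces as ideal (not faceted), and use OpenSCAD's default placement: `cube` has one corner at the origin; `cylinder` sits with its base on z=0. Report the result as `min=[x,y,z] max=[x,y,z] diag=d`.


A = translate([-7.1, 8.3, -14.5]) cube([17.9, 7.9, 14.2]) → bbox [-7.1,8.3,-14.5] .. [10.8,16.2,-0.3]
B = cylinder(h=3.4, r=7.2) → bbox [-7.2,-7.2,0] .. [7.2,7.2,3.4]
lo = A.lo+B.lo = [-7.1-7.2, 8.3-7.2, -14.5+0] = [-14.300,1.100,-14.500]
hi = A.hi+B.hi = [10.8+7.2, 16.2+7.2, -0.3+3.4] = [18.000,23.400,3.100]
diag = √(32.3²+22.3²+17.6²) = √1850.34 = 43.016

min=[-14.300,1.100,-14.500] max=[18.000,23.400,3.100] diag=43.016


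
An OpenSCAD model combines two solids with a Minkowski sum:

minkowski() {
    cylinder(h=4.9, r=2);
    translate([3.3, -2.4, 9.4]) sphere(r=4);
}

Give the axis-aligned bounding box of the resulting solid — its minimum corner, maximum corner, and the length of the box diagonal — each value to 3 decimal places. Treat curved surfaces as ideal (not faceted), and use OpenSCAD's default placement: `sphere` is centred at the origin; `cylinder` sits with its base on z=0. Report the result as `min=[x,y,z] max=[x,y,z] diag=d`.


min=[-2.700,-8.400,5.400] max=[9.300,3.600,18.300] diag=21.317

A = translate([3.3, -2.4, 9.4]) sphere(r=4) → bbox [-0.7,-6.4,5.4] .. [7.3,1.6,13.4]
B = cylinder(h=4.9, r=2) → bbox [-2,-2,0] .. [2,2,4.9]
lo = A.lo+B.lo = [-0.7-2, -6.4-2, 5.4+0] = [-2.700,-8.400,5.400]
hi = A.hi+B.hi = [7.3+2, 1.6+2, 13.4+4.9] = [9.300,3.600,18.300]
diag = √(12²+12²+12.9²) = √454.41 = 21.317
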